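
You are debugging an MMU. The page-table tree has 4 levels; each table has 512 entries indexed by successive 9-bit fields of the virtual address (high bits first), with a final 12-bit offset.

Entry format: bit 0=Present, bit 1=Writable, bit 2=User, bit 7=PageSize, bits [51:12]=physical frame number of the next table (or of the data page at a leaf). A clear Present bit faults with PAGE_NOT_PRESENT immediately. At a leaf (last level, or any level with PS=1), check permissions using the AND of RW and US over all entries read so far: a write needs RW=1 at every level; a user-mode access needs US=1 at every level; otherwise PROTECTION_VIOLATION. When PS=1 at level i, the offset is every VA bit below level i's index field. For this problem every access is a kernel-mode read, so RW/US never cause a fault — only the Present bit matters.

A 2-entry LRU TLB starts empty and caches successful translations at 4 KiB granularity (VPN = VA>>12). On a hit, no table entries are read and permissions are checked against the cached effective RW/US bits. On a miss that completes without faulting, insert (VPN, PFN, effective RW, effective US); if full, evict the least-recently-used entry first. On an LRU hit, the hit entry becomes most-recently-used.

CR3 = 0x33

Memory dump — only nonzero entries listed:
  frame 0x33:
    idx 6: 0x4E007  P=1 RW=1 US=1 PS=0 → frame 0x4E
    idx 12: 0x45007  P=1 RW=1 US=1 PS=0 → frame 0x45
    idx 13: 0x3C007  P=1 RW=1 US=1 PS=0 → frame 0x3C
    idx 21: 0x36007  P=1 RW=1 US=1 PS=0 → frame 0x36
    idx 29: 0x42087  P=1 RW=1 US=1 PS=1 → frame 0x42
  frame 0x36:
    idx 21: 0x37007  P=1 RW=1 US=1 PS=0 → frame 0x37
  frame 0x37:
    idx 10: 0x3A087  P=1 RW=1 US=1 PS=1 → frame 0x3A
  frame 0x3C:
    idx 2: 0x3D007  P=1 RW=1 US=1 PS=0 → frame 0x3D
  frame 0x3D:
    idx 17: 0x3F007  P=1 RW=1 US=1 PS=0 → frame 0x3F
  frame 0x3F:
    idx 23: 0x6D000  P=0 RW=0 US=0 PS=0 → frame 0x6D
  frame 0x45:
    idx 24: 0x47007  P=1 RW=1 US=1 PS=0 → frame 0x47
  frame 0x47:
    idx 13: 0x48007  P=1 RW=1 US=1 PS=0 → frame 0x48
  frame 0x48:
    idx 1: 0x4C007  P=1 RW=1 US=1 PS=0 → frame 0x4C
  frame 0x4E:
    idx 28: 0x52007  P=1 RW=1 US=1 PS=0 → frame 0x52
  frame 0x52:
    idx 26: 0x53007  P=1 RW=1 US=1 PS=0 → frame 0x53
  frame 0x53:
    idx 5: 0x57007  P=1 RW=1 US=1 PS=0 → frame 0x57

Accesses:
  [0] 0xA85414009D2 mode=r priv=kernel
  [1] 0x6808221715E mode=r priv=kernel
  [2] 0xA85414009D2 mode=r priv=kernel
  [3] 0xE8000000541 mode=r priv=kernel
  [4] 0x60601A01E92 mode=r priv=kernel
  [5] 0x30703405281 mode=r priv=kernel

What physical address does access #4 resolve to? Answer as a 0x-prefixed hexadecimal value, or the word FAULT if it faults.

Walk each access:
#0 VA=0xA85414009D2 (r,kernel):
  lvl0: tbl 0x33, slot 21 ⇒ 0x36007 (P1/RW1/US1/PS0)
  lvl1: tbl 0x36, slot 21 ⇒ 0x37007 (P1/RW1/US1/PS0)
  lvl2: tbl 0x37, slot 10 ⇒ 0x3A087 (P1/RW1/US1/PS1)
  ⇒ phys 0x3A9D2 (huge @L2)  [3 reads]
#1 VA=0x6808221715E (r,kernel):
  lvl0: tbl 0x33, slot 13 ⇒ 0x3C007 (P1/RW1/US1/PS0)
  lvl1: tbl 0x3C, slot 2 ⇒ 0x3D007 (P1/RW1/US1/PS0)
  lvl2: tbl 0x3D, slot 17 ⇒ 0x3F007 (P1/RW1/US1/PS0)
  lvl3: tbl 0x3F, slot 23 ⇒ 0x6D000 (P0/RW0/US0/PS0)
  ✗ PAGE_NOT_PRESENT  [4 reads]
#2 VA=0xA85414009D2 (r,kernel):
  TLB hit vpn=0xA8541400 → PA=0x3A9D2
#3 VA=0xE8000000541 (r,kernel):
  lvl0: tbl 0x33, slot 29 ⇒ 0x42087 (P1/RW1/US1/PS1)
  ⇒ phys 0x42541 (huge @L0)  [1 reads]
#4 VA=0x60601A01E92 (r,kernel):
  lvl0: tbl 0x33, slot 12 ⇒ 0x45007 (P1/RW1/US1/PS0)
  lvl1: tbl 0x45, slot 24 ⇒ 0x47007 (P1/RW1/US1/PS0)
  lvl2: tbl 0x47, slot 13 ⇒ 0x48007 (P1/RW1/US1/PS0)
  lvl3: tbl 0x48, slot 1 ⇒ 0x4C007 (P1/RW1/US1/PS0)
  ⇒ phys 0x4CE92  [4 reads]
#5 VA=0x30703405281 (r,kernel):
  lvl0: tbl 0x33, slot 6 ⇒ 0x4E007 (P1/RW1/US1/PS0)
  lvl1: tbl 0x4E, slot 28 ⇒ 0x52007 (P1/RW1/US1/PS0)
  lvl2: tbl 0x52, slot 26 ⇒ 0x53007 (P1/RW1/US1/PS0)
  lvl3: tbl 0x53, slot 5 ⇒ 0x57007 (P1/RW1/US1/PS0)
  ⇒ phys 0x57281  [4 reads]

Access #4 PA: 0x4CE92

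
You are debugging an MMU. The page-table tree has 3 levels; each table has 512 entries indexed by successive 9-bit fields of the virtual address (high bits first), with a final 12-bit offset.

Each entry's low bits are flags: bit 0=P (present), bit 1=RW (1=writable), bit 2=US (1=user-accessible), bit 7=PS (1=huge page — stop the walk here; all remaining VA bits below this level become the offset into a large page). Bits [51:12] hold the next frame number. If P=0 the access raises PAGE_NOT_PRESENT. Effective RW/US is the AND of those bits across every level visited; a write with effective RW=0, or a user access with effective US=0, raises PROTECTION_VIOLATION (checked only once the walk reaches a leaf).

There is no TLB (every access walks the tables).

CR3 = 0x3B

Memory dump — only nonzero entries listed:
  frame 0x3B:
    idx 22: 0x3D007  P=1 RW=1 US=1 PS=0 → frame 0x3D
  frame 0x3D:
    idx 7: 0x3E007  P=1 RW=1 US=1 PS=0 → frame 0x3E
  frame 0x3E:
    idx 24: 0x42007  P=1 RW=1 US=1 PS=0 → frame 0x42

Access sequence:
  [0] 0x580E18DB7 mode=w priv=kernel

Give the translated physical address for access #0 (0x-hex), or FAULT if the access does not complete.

Per-access translation:
#0 VA=0x580E18DB7 (w,kernel):
  lvl0: tbl 0x3B, slot 22 ⇒ 0x3D007 (P1/RW1/US1/PS0)
  lvl1: tbl 0x3D, slot 7 ⇒ 0x3E007 (P1/RW1/US1/PS0)
  lvl2: tbl 0x3E, slot 24 ⇒ 0x42007 (P1/RW1/US1/PS0)
  ✓ 0x42DB7  — 3 lookups

Access #0 PA: 0x42DB7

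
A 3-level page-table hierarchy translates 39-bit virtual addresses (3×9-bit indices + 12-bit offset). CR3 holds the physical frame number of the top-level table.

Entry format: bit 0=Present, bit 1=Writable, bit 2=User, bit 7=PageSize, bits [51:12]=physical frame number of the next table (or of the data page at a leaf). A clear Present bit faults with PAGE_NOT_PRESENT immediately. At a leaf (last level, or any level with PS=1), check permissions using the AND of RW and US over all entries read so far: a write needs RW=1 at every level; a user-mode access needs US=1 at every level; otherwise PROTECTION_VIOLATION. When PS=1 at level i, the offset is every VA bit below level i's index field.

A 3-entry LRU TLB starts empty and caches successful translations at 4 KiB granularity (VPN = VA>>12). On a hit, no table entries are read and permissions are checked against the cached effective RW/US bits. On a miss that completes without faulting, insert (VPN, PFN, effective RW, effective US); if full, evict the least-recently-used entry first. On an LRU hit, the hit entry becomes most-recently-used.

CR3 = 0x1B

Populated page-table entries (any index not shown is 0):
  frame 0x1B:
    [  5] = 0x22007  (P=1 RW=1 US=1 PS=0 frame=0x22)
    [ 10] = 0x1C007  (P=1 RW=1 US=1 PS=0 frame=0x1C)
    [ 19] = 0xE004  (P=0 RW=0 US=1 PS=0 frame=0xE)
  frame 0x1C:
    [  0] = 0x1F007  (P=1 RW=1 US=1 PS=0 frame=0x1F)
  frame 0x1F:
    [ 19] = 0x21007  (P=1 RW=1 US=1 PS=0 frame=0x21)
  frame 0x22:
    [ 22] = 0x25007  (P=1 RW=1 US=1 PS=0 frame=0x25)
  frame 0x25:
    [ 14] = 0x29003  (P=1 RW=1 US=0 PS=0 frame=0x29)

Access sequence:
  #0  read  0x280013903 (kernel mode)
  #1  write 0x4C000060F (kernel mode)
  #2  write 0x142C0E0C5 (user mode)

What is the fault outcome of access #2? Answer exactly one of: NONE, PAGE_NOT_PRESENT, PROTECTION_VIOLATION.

Trace:
#0 VA=0x280013903 (r,kernel):
  lvl0: tbl 0x1B, slot 10 ⇒ 0x1C007 (P1/RW1/US1/PS0)
  lvl1: tbl 0x1C, slot 0 ⇒ 0x1F007 (P1/RW1/US1/PS0)
  lvl2: tbl 0x1F, slot 19 ⇒ 0x21007 (P1/RW1/US1/PS0)
  → PA=0x21903  (3 entries read)
#1 VA=0x4C000060F (w,kernel):
  lvl0: tbl 0x1B, slot 19 ⇒ 0xE004 (P0/RW0/US1/PS0)
  → PAGE_NOT_PRESENT  (1 entries read)
#2 VA=0x142C0E0C5 (w,user):
  lvl0: tbl 0x1B, slot 5 ⇒ 0x22007 (P1/RW1/US1/PS0)
  lvl1: tbl 0x22, slot 22 ⇒ 0x25007 (P1/RW1/US1/PS0)
  lvl2: tbl 0x25, slot 14 ⇒ 0x29003 (P1/RW1/US0/PS0)
  → PROTECTION_VIOLATION  (3 entries read)

Access #2 fault: PROTECTION_VIOLATION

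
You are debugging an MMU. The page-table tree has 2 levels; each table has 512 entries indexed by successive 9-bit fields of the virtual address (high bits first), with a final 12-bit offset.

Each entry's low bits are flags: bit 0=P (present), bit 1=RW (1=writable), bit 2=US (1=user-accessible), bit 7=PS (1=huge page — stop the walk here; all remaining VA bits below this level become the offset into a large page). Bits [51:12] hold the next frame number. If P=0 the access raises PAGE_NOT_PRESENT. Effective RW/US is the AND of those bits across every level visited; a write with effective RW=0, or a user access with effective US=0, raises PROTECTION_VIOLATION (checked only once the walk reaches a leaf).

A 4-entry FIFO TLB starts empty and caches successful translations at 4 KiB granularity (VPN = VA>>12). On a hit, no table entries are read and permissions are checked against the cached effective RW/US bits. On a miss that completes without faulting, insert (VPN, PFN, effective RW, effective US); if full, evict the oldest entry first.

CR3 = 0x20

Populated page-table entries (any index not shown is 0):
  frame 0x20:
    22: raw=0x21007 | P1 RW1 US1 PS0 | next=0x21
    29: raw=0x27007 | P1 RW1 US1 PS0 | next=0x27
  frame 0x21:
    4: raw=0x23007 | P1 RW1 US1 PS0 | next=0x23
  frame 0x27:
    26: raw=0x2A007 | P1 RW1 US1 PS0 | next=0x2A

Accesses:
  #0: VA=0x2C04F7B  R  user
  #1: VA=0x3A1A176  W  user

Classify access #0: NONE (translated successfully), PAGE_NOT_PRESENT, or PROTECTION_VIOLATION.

Trace:
#0 VA=0x2C04F7B (r,user):
  lvl0: tbl 0x20, slot 22 ⇒ 0x21007 (P1/RW1/US1/PS0)
  lvl1: tbl 0x21, slot 4 ⇒ 0x23007 (P1/RW1/US1/PS0)
  → PA=0x23F7B  (2 entries read)
#1 VA=0x3A1A176 (w,user):
  lvl0: tbl 0x20, slot 29 ⇒ 0x27007 (P1/RW1/US1/PS0)
  lvl1: tbl 0x27, slot 26 ⇒ 0x2A007 (P1/RW1/US1/PS0)
  → PA=0x2A176  (2 entries read)

Access #0 fault: NONE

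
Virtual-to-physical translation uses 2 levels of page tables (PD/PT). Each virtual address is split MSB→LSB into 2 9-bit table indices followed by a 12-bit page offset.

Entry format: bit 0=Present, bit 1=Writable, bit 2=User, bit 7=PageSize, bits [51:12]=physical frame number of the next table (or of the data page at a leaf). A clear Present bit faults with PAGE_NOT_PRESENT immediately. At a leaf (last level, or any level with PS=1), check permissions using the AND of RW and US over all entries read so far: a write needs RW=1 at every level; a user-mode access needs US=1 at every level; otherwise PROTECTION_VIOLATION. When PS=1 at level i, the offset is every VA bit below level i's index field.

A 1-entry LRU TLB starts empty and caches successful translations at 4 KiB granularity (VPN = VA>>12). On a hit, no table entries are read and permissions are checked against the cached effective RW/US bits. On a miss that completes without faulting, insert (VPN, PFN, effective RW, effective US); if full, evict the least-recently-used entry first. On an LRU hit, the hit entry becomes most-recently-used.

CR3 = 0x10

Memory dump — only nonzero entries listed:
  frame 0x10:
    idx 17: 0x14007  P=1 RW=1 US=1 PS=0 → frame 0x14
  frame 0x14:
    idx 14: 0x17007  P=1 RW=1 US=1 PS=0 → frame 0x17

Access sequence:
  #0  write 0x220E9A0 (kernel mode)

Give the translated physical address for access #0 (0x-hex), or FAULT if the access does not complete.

Per-access translation:
#0 VA=0x220E9A0 (w,kernel):
  lvl0: tbl 0x10, slot 17 ⇒ 0x14007 (P1/RW1/US1/PS0)
  lvl1: tbl 0x14, slot 14 ⇒ 0x17007 (P1/RW1/US1/PS0)
  → PA=0x179A0  (2 entries read)

Access #0 PA: 0x179A0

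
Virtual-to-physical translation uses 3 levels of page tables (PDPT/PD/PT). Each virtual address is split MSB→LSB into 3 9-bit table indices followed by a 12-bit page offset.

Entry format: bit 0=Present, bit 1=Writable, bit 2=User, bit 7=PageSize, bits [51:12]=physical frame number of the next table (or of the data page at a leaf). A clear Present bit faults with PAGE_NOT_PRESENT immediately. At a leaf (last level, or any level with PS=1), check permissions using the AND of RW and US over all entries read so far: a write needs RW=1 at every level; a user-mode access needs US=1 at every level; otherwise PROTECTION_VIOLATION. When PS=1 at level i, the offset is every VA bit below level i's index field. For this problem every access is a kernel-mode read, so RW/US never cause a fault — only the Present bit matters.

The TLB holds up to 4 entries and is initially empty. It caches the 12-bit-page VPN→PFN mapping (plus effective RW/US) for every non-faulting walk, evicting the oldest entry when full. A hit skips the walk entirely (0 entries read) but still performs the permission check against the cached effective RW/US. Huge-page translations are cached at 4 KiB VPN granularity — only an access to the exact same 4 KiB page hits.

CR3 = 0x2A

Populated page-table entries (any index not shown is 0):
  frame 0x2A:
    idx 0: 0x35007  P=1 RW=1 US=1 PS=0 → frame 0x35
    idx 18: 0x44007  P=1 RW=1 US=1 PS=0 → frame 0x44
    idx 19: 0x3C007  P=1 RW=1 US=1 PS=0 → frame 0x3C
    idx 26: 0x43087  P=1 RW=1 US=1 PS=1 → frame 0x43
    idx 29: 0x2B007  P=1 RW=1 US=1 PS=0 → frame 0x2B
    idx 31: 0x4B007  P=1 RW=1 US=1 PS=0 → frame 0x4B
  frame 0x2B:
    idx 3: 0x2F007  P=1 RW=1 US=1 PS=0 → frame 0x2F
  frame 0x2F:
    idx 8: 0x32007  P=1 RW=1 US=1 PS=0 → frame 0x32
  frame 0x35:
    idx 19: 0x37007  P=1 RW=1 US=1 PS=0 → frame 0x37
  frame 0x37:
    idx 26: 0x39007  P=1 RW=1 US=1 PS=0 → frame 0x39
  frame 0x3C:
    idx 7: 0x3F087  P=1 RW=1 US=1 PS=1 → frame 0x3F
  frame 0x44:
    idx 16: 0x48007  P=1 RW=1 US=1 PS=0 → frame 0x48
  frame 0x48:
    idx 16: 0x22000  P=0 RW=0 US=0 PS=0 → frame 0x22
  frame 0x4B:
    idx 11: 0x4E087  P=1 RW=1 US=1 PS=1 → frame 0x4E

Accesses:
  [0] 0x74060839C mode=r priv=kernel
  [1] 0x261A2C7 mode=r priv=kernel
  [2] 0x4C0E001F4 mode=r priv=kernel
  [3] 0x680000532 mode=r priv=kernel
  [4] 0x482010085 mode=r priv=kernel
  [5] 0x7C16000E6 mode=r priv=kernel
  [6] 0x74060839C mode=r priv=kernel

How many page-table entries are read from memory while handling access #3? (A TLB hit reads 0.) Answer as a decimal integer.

Per-access translation:
#0 VA=0x74060839C (r,kernel):
  L0 @0x2A[29] → 0x2B007  P=1,RW=1,US=1,PS=0
  L1 @0x2B[3] → 0x2F007  P=1,RW=1,US=1,PS=0
  L2 @0x2F[8] → 0x32007  P=1,RW=1,US=1,PS=0
  ⇒ phys 0x3239C  [3 reads]
#1 VA=0x261A2C7 (r,kernel):
  L0 @0x2A[0] → 0x35007  P=1,RW=1,US=1,PS=0
  L1 @0x35[19] → 0x37007  P=1,RW=1,US=1,PS=0
  L2 @0x37[26] → 0x39007  P=1,RW=1,US=1,PS=0
  ⇒ phys 0x392C7  [3 reads]
#2 VA=0x4C0E001F4 (r,kernel):
  L0 @0x2A[19] → 0x3C007  P=1,RW=1,US=1,PS=0
  L1 @0x3C[7] → 0x3F087  P=1,RW=1,US=1,PS=1
  ⇒ phys 0x3F1F4 (huge @L1)  [2 reads]
#3 VA=0x680000532 (r,kernel):
  L0 @0x2A[26] → 0x43087  P=1,RW=1,US=1,PS=1
  ⇒ phys 0x43532 (huge @L0)  [1 reads]
#4 VA=0x482010085 (r,kernel):
  L0 @0x2A[18] → 0x44007  P=1,RW=1,US=1,PS=0
  L1 @0x44[16] → 0x48007  P=1,RW=1,US=1,PS=0
  L2 @0x48[16] → 0x22000  P=0,RW=0,US=0,PS=0
  → PAGE_NOT_PRESENT  (3 entries read)
#5 VA=0x7C16000E6 (r,kernel):
  L0 @0x2A[31] → 0x4B007  P=1,RW=1,US=1,PS=0
  L1 @0x4B[11] → 0x4E087  P=1,RW=1,US=1,PS=1
  ⇒ phys 0x4E0E6 (huge @L1)  [2 reads]
#6 VA=0x74060839C (r,kernel):
  L0 @0x2A[29] → 0x2B007  P=1,RW=1,US=1,PS=0
  L1 @0x2B[3] → 0x2F007  P=1,RW=1,US=1,PS=0
  L2 @0x2F[8] → 0x32007  P=1,RW=1,US=1,PS=0
  ⇒ phys 0x3239C  [3 reads]

Entries read for #3: 1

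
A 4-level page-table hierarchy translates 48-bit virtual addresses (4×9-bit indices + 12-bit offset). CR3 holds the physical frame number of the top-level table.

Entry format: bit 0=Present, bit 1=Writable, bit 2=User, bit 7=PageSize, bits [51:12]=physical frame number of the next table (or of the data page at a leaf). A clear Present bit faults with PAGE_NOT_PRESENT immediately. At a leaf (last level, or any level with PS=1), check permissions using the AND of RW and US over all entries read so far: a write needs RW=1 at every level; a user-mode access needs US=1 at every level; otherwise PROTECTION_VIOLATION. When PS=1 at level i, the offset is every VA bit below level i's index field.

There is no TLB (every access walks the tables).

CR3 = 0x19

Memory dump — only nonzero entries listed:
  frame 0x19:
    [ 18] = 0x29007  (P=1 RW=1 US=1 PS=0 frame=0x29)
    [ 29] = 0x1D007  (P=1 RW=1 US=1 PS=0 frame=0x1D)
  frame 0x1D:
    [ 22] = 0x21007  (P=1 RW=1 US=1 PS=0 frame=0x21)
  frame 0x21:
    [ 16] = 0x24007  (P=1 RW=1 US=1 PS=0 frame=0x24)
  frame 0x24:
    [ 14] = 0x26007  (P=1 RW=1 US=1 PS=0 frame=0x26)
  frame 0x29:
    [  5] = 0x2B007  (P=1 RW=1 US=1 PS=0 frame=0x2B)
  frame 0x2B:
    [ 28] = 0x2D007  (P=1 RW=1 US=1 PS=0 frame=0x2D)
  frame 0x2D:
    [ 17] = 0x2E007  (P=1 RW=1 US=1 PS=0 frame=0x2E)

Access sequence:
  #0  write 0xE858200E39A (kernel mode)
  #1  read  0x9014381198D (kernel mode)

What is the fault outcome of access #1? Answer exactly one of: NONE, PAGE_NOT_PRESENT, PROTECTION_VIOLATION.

Walk each access:
#0 VA=0xE858200E39A (w,kernel):
  [0] read 0x19 idx=29: raw=0x1D007 flags P=1 W=1 U=1 S=0
  [1] read 0x1D idx=22: raw=0x21007 flags P=1 W=1 U=1 S=0
  [2] read 0x21 idx=16: raw=0x24007 flags P=1 W=1 U=1 S=0
  [3] read 0x24 idx=14: raw=0x26007 flags P=1 W=1 U=1 S=0
  ✓ 0x2639A  — 4 lookups
#1 VA=0x9014381198D (r,kernel):
  [0] read 0x19 idx=18: raw=0x29007 flags P=1 W=1 U=1 S=0
  [1] read 0x29 idx=5: raw=0x2B007 flags P=1 W=1 U=1 S=0
  [2] read 0x2B idx=28: raw=0x2D007 flags P=1 W=1 U=1 S=0
  [3] read 0x2D idx=17: raw=0x2E007 flags P=1 W=1 U=1 S=0
  ✓ 0x2E98D  — 4 lookups

Access #1 fault: NONE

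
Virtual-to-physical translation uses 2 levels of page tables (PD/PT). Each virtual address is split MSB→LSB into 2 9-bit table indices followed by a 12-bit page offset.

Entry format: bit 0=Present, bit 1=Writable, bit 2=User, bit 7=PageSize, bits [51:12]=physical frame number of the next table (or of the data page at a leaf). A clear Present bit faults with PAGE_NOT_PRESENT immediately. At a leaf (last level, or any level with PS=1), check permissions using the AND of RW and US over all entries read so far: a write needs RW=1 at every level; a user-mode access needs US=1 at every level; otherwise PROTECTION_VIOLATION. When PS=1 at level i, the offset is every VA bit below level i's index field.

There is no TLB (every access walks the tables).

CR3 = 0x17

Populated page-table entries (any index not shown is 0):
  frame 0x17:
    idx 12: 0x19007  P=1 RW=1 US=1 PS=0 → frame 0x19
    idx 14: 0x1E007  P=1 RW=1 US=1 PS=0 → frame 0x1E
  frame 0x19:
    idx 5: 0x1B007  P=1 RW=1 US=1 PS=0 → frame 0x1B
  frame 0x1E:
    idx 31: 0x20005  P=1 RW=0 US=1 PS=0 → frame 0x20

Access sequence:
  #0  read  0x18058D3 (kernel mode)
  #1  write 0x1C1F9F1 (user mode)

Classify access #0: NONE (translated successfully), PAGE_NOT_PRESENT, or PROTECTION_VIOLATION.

Trace:
#0 VA=0x18058D3 (r,kernel):
  lvl0: tbl 0x17, slot 12 ⇒ 0x19007 (P1/RW1/US1/PS0)
  lvl1: tbl 0x19, slot 5 ⇒ 0x1B007 (P1/RW1/US1/PS0)
  ⇒ phys 0x1B8D3  [2 reads]
#1 VA=0x1C1F9F1 (w,user):
  lvl0: tbl 0x17, slot 14 ⇒ 0x1E007 (P1/RW1/US1/PS0)
  lvl1: tbl 0x1E, slot 31 ⇒ 0x20005 (P1/RW0/US1/PS0)
  ⇒ fault: PROTECTION_VIOLATION  — 2 lookups

Access #0 fault: NONE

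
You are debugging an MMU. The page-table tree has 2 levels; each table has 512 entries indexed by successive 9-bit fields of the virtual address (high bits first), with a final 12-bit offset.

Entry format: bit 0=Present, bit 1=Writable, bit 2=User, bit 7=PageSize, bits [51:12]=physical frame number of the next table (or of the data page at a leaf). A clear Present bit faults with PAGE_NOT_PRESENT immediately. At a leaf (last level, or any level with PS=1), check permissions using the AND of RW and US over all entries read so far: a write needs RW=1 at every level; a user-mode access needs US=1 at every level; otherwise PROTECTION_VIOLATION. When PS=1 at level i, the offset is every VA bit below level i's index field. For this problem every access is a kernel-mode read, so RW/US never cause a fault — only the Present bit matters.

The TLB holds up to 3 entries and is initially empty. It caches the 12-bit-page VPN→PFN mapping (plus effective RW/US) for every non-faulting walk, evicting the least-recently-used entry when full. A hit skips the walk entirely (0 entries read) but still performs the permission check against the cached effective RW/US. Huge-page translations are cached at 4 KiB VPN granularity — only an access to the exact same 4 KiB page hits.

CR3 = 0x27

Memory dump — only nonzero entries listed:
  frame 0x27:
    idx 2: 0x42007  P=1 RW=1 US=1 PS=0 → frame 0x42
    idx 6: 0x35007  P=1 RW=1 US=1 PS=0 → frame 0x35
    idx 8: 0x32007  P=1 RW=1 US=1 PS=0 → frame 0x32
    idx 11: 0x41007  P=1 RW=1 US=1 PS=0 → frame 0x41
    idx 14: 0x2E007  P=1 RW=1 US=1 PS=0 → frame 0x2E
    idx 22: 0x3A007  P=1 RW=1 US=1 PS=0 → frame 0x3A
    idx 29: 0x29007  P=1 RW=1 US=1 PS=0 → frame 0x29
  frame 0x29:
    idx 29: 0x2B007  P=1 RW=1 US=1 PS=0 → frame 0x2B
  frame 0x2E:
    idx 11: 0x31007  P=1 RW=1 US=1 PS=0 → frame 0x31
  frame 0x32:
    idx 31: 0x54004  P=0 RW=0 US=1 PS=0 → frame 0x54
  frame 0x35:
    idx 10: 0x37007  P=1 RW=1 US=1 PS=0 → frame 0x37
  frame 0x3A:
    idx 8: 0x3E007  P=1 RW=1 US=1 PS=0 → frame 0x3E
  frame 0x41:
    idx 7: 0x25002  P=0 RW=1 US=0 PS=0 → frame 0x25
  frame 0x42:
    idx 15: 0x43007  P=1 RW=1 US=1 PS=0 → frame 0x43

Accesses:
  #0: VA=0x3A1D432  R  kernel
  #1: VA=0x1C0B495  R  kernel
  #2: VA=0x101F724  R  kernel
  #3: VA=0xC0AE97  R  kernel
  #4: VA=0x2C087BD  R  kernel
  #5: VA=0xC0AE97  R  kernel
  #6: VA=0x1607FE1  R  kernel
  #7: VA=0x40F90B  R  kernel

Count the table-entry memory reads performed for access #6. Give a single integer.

Walk each access:
#0 VA=0x3A1D432 (r,kernel):
  L0: frame=0x27 idx=29 entry=0x29007 [P=1 RW=1 US=1 PS=0]
  L1: frame=0x29 idx=29 entry=0x2B007 [P=1 RW=1 US=1 PS=0]
  → PA=0x2B432  (2 entries read)
#1 VA=0x1C0B495 (r,kernel):
  L0: frame=0x27 idx=14 entry=0x2E007 [P=1 RW=1 US=1 PS=0]
  L1: frame=0x2E idx=11 entry=0x31007 [P=1 RW=1 US=1 PS=0]
  → PA=0x31495  (2 entries read)
#2 VA=0x101F724 (r,kernel):
  L0: frame=0x27 idx=8 entry=0x32007 [P=1 RW=1 US=1 PS=0]
  L1: frame=0x32 idx=31 entry=0x54004 [P=0 RW=0 US=1 PS=0]
  → PAGE_NOT_PRESENT  (2 entries read)
#3 VA=0xC0AE97 (r,kernel):
  L0: frame=0x27 idx=6 entry=0x35007 [P=1 RW=1 US=1 PS=0]
  L1: frame=0x35 idx=10 entry=0x37007 [P=1 RW=1 US=1 PS=0]
  → PA=0x37E97  (2 entries read)
#4 VA=0x2C087BD (r,kernel):
  L0: frame=0x27 idx=22 entry=0x3A007 [P=1 RW=1 US=1 PS=0]
  L1: frame=0x3A idx=8 entry=0x3E007 [P=1 RW=1 US=1 PS=0]
  → PA=0x3E7BD  (2 entries read)
#5 VA=0xC0AE97 (r,kernel):
  TLB hit vpn=0xC0A → PA=0x37E97
#6 VA=0x1607FE1 (r,kernel):
  L0: frame=0x27 idx=11 entry=0x41007 [P=1 RW=1 US=1 PS=0]
  L1: frame=0x41 idx=7 entry=0x25002 [P=0 RW=1 US=0 PS=0]
  → PAGE_NOT_PRESENT  (2 entries read)
#7 VA=0x40F90B (r,kernel):
  L0: frame=0x27 idx=2 entry=0x42007 [P=1 RW=1 US=1 PS=0]
  L1: frame=0x42 idx=15 entry=0x43007 [P=1 RW=1 US=1 PS=0]
  → PA=0x4390B  (2 entries read)

Entries read for #6: 2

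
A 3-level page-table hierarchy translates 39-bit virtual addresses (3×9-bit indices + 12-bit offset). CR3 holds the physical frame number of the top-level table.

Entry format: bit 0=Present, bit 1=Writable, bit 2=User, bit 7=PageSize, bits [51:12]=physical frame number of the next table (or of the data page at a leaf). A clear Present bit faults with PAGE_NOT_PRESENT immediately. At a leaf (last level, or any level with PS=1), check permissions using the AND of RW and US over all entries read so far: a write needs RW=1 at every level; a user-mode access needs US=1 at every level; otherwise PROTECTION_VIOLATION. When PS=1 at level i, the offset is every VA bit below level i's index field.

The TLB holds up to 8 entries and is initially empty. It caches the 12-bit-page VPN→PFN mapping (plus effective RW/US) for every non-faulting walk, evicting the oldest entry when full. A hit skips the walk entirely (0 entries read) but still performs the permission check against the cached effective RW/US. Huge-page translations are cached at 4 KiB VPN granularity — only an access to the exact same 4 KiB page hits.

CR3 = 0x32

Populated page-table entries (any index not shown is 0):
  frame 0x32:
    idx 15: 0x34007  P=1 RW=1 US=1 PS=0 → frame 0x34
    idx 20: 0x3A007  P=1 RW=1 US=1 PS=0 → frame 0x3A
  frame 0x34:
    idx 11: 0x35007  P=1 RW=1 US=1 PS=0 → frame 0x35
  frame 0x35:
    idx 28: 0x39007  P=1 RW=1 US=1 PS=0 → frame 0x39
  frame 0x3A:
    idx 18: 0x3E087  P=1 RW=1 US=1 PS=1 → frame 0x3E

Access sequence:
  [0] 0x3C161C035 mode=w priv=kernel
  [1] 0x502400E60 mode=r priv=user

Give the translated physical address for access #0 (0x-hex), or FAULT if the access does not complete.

Walk each access:
#0 VA=0x3C161C035 (w,kernel):
  lvl0: tbl 0x32, slot 15 ⇒ 0x34007 (P1/RW1/US1/PS0)
  lvl1: tbl 0x34, slot 11 ⇒ 0x35007 (P1/RW1/US1/PS0)
  lvl2: tbl 0x35, slot 28 ⇒ 0x39007 (P1/RW1/US1/PS0)
  ⇒ phys 0x39035  [3 reads]
#1 VA=0x502400E60 (r,user):
  lvl0: tbl 0x32, slot 20 ⇒ 0x3A007 (P1/RW1/US1/PS0)
  lvl1: tbl 0x3A, slot 18 ⇒ 0x3E087 (P1/RW1/US1/PS1)
  ⇒ phys 0x3EE60 (huge @L1)  [2 reads]

Access #0 PA: 0x39035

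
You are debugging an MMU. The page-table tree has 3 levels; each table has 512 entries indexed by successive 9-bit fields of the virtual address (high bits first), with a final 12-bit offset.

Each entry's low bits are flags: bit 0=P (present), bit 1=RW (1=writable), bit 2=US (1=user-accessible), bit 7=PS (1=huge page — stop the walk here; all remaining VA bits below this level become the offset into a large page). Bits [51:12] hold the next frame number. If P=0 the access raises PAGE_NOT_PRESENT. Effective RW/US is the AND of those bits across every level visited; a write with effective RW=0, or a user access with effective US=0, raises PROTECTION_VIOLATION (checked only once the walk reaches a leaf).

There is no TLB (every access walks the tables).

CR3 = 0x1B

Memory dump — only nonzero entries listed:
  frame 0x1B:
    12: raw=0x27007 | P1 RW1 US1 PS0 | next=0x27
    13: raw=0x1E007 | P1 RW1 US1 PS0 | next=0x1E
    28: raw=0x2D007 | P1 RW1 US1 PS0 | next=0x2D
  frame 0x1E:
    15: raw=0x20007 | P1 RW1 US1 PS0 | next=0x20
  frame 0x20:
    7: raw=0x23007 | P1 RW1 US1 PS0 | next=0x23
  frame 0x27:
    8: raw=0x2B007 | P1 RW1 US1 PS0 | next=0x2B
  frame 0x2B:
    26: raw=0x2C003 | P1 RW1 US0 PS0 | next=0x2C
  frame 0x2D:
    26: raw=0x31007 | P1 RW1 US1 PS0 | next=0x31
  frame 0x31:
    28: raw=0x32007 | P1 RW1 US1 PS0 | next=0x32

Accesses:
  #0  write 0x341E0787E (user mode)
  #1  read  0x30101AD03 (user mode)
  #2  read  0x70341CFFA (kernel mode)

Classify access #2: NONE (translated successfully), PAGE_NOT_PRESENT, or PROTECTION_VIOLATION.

Walk each access:
#0 VA=0x341E0787E (w,user):
  L0: frame=0x1B idx=13 entry=0x1E007 [P=1 RW=1 US=1 PS=0]
  L1: frame=0x1E idx=15 entry=0x20007 [P=1 RW=1 US=1 PS=0]
  L2: frame=0x20 idx=7 entry=0x23007 [P=1 RW=1 US=1 PS=0]
  ⇒ phys 0x2387E  [3 reads]
#1 VA=0x30101AD03 (r,user):
  L0: frame=0x1B idx=12 entry=0x27007 [P=1 RW=1 US=1 PS=0]
  L1: frame=0x27 idx=8 entry=0x2B007 [P=1 RW=1 US=1 PS=0]
  L2: frame=0x2B idx=26 entry=0x2C003 [P=1 RW=1 US=0 PS=0]
  ✗ PROTECTION_VIOLATION  [3 reads]
#2 VA=0x70341CFFA (r,kernel):
  L0: frame=0x1B idx=28 entry=0x2D007 [P=1 RW=1 US=1 PS=0]
  L1: frame=0x2D idx=26 entry=0x31007 [P=1 RW=1 US=1 PS=0]
  L2: frame=0x31 idx=28 entry=0x32007 [P=1 RW=1 US=1 PS=0]
  ⇒ phys 0x32FFA  [3 reads]

Access #2 fault: NONE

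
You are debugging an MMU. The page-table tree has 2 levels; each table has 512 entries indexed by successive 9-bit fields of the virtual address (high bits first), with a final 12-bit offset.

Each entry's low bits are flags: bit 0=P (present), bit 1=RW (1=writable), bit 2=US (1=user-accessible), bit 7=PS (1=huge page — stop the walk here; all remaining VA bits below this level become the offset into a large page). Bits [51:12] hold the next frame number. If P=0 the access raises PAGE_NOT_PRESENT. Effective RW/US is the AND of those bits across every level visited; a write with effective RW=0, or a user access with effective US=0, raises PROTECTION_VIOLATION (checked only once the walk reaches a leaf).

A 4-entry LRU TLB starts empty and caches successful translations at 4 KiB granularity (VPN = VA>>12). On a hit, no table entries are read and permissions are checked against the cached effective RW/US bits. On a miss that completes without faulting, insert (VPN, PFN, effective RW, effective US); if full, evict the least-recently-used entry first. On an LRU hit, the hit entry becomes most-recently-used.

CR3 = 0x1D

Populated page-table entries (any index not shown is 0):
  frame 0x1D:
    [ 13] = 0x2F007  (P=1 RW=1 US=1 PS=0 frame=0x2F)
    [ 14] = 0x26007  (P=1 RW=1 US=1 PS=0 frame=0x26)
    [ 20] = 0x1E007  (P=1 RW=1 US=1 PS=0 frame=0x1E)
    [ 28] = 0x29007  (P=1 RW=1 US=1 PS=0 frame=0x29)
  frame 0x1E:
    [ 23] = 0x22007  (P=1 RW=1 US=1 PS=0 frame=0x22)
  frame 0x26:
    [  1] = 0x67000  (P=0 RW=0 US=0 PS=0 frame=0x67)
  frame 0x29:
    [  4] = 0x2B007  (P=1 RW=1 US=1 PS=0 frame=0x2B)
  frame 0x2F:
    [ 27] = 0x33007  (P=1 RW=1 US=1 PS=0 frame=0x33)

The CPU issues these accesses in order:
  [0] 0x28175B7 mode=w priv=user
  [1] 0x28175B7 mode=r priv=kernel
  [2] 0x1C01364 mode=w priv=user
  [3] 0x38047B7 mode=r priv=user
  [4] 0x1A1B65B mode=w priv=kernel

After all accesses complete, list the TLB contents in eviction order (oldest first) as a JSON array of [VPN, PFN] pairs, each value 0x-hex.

Walk each access:
#0 VA=0x28175B7 (w,user):
  lvl0: tbl 0x1D, slot 20 ⇒ 0x1E007 (P1/RW1/US1/PS0)
  lvl1: tbl 0x1E, slot 23 ⇒ 0x22007 (P1/RW1/US1/PS0)
  ✓ 0x225B7  — 2 lookups
#1 VA=0x28175B7 (r,kernel):
  TLB hit vpn=0x2817 → PA=0x225B7
#2 VA=0x1C01364 (w,user):
  lvl0: tbl 0x1D, slot 14 ⇒ 0x26007 (P1/RW1/US1/PS0)
  lvl1: tbl 0x26, slot 1 ⇒ 0x67000 (P0/RW0/US0/PS0)
  ⇒ fault: PAGE_NOT_PRESENT  — 2 lookups
#3 VA=0x38047B7 (r,user):
  lvl0: tbl 0x1D, slot 28 ⇒ 0x29007 (P1/RW1/US1/PS0)
  lvl1: tbl 0x29, slot 4 ⇒ 0x2B007 (P1/RW1/US1/PS0)
  ✓ 0x2B7B7  — 2 lookups
#4 VA=0x1A1B65B (w,kernel):
  lvl0: tbl 0x1D, slot 13 ⇒ 0x2F007 (P1/RW1/US1/PS0)
  lvl1: tbl 0x2F, slot 27 ⇒ 0x33007 (P1/RW1/US1/PS0)
  ✓ 0x3365B  — 2 lookups

TLB: [["0x2817", "0x22"], ["0x3804", "0x2B"], ["0x1A1B", "0x33"]]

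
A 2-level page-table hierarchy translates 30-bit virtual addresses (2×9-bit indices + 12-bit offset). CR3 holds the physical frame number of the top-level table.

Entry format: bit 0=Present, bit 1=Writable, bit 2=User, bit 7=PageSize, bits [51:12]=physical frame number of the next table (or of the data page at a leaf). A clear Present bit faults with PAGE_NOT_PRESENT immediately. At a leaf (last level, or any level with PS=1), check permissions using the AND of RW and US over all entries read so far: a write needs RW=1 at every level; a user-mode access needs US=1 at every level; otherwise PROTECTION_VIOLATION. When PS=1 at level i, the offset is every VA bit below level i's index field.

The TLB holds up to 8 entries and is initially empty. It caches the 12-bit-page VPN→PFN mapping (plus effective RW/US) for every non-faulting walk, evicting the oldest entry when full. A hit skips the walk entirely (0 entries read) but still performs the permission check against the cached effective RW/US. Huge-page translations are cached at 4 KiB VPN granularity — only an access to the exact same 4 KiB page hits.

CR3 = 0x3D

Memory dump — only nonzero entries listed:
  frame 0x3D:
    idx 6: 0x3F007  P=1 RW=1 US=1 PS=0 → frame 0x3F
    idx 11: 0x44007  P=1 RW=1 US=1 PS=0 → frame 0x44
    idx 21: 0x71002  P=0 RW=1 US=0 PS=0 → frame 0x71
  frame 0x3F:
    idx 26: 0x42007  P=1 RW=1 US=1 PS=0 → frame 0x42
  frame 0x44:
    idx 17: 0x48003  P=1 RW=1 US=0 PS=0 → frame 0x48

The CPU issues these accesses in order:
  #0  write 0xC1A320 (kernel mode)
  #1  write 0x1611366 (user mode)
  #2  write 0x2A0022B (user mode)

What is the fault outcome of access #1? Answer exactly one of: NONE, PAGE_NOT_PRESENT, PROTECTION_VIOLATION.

Walk each access:
#0 VA=0xC1A320 (w,kernel):
  lvl0: tbl 0x3D, slot 6 ⇒ 0x3F007 (P1/RW1/US1/PS0)
  lvl1: tbl 0x3F, slot 26 ⇒ 0x42007 (P1/RW1/US1/PS0)
  ⇒ phys 0x42320  [2 reads]
#1 VA=0x1611366 (w,user):
  lvl0: tbl 0x3D, slot 11 ⇒ 0x44007 (P1/RW1/US1/PS0)
  lvl1: tbl 0x44, slot 17 ⇒ 0x48003 (P1/RW1/US0/PS0)
  ⇒ fault: PROTECTION_VIOLATION  — 2 lookups
#2 VA=0x2A0022B (w,user):
  lvl0: tbl 0x3D, slot 21 ⇒ 0x71002 (P0/RW1/US0/PS0)
  ⇒ fault: PAGE_NOT_PRESENT  — 1 lookups

Access #1 fault: PROTECTION_VIOLATION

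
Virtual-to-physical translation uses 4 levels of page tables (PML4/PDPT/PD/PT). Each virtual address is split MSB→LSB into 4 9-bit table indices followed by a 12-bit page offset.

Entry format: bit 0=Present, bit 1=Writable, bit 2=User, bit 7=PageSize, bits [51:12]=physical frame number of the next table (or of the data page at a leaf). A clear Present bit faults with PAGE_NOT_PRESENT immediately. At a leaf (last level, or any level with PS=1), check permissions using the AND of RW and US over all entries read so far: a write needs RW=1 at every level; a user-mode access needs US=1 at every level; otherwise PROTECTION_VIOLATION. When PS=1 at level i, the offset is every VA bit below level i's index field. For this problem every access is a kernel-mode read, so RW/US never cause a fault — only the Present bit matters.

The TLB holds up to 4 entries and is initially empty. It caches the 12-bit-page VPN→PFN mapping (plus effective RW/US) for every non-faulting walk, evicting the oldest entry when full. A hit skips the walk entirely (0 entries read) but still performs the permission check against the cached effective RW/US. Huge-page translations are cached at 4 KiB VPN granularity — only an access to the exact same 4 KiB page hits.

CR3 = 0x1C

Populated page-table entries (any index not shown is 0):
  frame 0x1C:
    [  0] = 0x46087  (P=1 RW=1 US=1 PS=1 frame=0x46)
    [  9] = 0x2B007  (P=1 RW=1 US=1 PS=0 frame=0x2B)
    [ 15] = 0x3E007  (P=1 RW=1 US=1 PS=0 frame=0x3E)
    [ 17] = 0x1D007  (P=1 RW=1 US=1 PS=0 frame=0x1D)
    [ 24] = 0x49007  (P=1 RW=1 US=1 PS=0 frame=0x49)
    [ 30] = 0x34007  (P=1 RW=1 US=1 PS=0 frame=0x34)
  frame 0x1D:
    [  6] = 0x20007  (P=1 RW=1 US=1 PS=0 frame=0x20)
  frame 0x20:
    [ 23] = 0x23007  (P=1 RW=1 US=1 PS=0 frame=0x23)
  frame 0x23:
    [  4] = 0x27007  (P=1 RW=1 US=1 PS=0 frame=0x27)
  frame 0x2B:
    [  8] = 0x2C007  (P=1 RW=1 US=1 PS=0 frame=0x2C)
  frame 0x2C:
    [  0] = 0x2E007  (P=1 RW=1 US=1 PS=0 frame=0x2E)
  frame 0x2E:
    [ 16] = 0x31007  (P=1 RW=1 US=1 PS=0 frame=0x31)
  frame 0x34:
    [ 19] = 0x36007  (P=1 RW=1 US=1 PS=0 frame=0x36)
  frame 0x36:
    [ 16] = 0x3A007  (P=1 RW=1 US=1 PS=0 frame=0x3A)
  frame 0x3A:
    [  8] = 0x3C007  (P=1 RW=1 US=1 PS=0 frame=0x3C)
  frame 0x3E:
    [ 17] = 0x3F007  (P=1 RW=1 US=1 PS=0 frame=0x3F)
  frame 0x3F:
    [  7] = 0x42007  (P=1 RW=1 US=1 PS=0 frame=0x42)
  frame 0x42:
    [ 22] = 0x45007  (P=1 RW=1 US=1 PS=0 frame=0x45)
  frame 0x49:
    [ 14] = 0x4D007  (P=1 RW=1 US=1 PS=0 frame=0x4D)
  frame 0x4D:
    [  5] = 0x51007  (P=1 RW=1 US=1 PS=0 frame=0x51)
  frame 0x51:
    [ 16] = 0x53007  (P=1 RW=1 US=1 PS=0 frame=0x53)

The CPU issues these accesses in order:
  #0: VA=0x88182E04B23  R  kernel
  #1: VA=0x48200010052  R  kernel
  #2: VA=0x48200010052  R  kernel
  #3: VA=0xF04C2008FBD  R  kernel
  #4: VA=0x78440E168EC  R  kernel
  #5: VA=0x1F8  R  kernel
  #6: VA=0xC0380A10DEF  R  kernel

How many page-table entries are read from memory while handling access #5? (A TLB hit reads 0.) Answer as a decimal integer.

Per-access translation:
#0 VA=0x88182E04B23 (r,kernel):
  lvl0: tbl 0x1C, slot 17 ⇒ 0x1D007 (P1/RW1/US1/PS0)
  lvl1: tbl 0x1D, slot 6 ⇒ 0x20007 (P1/RW1/US1/PS0)
  lvl2: tbl 0x20, slot 23 ⇒ 0x23007 (P1/RW1/US1/PS0)
  lvl3: tbl 0x23, slot 4 ⇒ 0x27007 (P1/RW1/US1/PS0)
  ✓ 0x27B23  — 4 lookups
#1 VA=0x48200010052 (r,kernel):
  lvl0: tbl 0x1C, slot 9 ⇒ 0x2B007 (P1/RW1/US1/PS0)
  lvl1: tbl 0x2B, slot 8 ⇒ 0x2C007 (P1/RW1/US1/PS0)
  lvl2: tbl 0x2C, slot 0 ⇒ 0x2E007 (P1/RW1/US1/PS0)
  lvl3: tbl 0x2E, slot 16 ⇒ 0x31007 (P1/RW1/US1/PS0)
  ✓ 0x31052  — 4 lookups
#2 VA=0x48200010052 (r,kernel):
  TLB hit vpn=0x48200010 → PA=0x31052
#3 VA=0xF04C2008FBD (r,kernel):
  lvl0: tbl 0x1C, slot 30 ⇒ 0x34007 (P1/RW1/US1/PS0)
  lvl1: tbl 0x34, slot 19 ⇒ 0x36007 (P1/RW1/US1/PS0)
  lvl2: tbl 0x36, slot 16 ⇒ 0x3A007 (P1/RW1/US1/PS0)
  lvl3: tbl 0x3A, slot 8 ⇒ 0x3C007 (P1/RW1/US1/PS0)
  ✓ 0x3CFBD  — 4 lookups
#4 VA=0x78440E168EC (r,kernel):
  lvl0: tbl 0x1C, slot 15 ⇒ 0x3E007 (P1/RW1/US1/PS0)
  lvl1: tbl 0x3E, slot 17 ⇒ 0x3F007 (P1/RW1/US1/PS0)
  lvl2: tbl 0x3F, slot 7 ⇒ 0x42007 (P1/RW1/US1/PS0)
  lvl3: tbl 0x42, slot 22 ⇒ 0x45007 (P1/RW1/US1/PS0)
  ✓ 0x458EC  — 4 lookups
#5 VA=0x1F8 (r,kernel):
  lvl0: tbl 0x1C, slot 0 ⇒ 0x46087 (P1/RW1/US1/PS1)
  ✓ 0x461F8 (huge @L0)  — 1 lookups
#6 VA=0xC0380A10DEF (r,kernel):
  lvl0: tbl 0x1C, slot 24 ⇒ 0x49007 (P1/RW1/US1/PS0)
  lvl1: tbl 0x49, slot 14 ⇒ 0x4D007 (P1/RW1/US1/PS0)
  lvl2: tbl 0x4D, slot 5 ⇒ 0x51007 (P1/RW1/US1/PS0)
  lvl3: tbl 0x51, slot 16 ⇒ 0x53007 (P1/RW1/US1/PS0)
  ✓ 0x53DEF  — 4 lookups

Entries read for #5: 1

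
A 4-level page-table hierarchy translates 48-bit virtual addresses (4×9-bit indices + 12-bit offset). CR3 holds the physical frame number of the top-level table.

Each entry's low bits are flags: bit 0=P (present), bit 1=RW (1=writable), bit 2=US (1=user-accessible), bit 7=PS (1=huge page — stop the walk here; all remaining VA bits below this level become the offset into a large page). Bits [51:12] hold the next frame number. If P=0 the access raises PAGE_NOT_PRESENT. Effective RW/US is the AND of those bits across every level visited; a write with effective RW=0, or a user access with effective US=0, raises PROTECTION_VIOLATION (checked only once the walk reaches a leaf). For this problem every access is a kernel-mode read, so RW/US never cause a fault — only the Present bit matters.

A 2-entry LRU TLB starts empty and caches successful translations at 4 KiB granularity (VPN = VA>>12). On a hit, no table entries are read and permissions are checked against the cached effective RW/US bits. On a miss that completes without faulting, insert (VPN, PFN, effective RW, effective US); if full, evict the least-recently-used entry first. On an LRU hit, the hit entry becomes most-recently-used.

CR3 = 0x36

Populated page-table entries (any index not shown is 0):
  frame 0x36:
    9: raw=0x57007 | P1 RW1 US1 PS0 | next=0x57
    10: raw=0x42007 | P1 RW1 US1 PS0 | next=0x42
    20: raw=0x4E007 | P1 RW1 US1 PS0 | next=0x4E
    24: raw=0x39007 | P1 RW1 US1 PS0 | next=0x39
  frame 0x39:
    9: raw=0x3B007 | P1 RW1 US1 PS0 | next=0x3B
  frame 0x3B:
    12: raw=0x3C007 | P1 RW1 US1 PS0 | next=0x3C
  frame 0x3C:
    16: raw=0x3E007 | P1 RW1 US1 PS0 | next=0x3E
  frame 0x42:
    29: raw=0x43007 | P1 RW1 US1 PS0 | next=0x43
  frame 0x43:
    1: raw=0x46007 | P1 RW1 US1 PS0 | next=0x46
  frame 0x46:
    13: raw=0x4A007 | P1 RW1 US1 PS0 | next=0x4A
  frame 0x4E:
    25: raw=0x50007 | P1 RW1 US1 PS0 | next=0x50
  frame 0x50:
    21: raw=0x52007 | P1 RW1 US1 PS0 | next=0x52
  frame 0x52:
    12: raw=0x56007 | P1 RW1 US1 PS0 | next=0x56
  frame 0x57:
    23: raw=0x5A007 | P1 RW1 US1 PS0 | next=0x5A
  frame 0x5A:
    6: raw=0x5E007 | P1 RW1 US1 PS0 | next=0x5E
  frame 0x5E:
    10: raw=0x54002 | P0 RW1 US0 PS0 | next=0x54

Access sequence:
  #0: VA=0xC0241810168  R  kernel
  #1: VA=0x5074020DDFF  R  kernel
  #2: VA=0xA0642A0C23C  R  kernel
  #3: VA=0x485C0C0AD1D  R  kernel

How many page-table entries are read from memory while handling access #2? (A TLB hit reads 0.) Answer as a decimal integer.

Per-access translation:
#0 VA=0xC0241810168 (r,kernel):
  [0] read 0x36 idx=24: raw=0x39007 flags P=1 W=1 U=1 S=0
  [1] read 0x39 idx=9: raw=0x3B007 flags P=1 W=1 U=1 S=0
  [2] read 0x3B idx=12: raw=0x3C007 flags P=1 W=1 U=1 S=0
  [3] read 0x3C idx=16: raw=0x3E007 flags P=1 W=1 U=1 S=0
  ✓ 0x3E168  — 4 lookups
#1 VA=0x5074020DDFF (r,kernel):
  [0] read 0x36 idx=10: raw=0x42007 flags P=1 W=1 U=1 S=0
  [1] read 0x42 idx=29: raw=0x43007 flags P=1 W=1 U=1 S=0
  [2] read 0x43 idx=1: raw=0x46007 flags P=1 W=1 U=1 S=0
  [3] read 0x46 idx=13: raw=0x4A007 flags P=1 W=1 U=1 S=0
  ✓ 0x4ADFF  — 4 lookups
#2 VA=0xA0642A0C23C (r,kernel):
  [0] read 0x36 idx=20: raw=0x4E007 flags P=1 W=1 U=1 S=0
  [1] read 0x4E idx=25: raw=0x50007 flags P=1 W=1 U=1 S=0
  [2] read 0x50 idx=21: raw=0x52007 flags P=1 W=1 U=1 S=0
  [3] read 0x52 idx=12: raw=0x56007 flags P=1 W=1 U=1 S=0
  ✓ 0x5623C  — 4 lookups
#3 VA=0x485C0C0AD1D (r,kernel):
  [0] read 0x36 idx=9: raw=0x57007 flags P=1 W=1 U=1 S=0
  [1] read 0x57 idx=23: raw=0x5A007 flags P=1 W=1 U=1 S=0
  [2] read 0x5A idx=6: raw=0x5E007 flags P=1 W=1 U=1 S=0
  [3] read 0x5E idx=10: raw=0x54002 flags P=0 W=1 U=0 S=0
  ✗ PAGE_NOT_PRESENT  [4 reads]

Entries read for #2: 4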